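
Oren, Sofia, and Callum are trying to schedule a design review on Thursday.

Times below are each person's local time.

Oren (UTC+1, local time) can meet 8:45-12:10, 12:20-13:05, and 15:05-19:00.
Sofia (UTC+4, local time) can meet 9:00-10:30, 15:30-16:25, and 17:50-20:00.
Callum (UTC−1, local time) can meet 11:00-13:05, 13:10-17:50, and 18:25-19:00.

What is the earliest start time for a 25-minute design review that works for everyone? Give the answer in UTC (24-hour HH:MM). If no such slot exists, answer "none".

Oren → UTC: 07:45–11:10, 11:20–12:05, 14:05–18:00.
Sofia → UTC: 05:00–06:30, 11:30–12:25, 13:50–16:00.
Callum → UTC: 12:00–14:05, 14:10–18:50, 19:25–20:00.
Oren ∩ Sofia: 11:30–12:05, 14:05–16:00.
Oren ∩ Sofia ∩ Callum: 12:00–12:05, 14:10–16:00.
Windows ≥ 25 min: 14:10–16:00.
Earliest such window starts at 14:10.

14:10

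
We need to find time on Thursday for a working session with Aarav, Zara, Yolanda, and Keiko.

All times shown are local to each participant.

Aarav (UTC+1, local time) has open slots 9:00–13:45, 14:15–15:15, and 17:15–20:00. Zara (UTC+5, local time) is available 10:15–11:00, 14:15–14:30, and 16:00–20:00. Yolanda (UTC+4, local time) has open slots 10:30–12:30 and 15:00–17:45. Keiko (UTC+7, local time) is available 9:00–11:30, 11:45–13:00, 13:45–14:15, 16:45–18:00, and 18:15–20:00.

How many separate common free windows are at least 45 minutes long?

1

Aarav → UTC: 08:00–12:45, 13:15–14:15, 16:15–19:00.
Zara → UTC: 05:15–06:00, 09:15–09:30, 11:00–15:00.
Yolanda → UTC: 06:30–08:30, 11:00–13:45.
Keiko → UTC: 02:00–04:30, 04:45–06:00, 06:45–07:15, 09:45–11:00, 11:15–13:00.
Aarav ∩ Zara: 09:15–09:30, 11:00–12:45, 13:15–14:15.
Aarav ∩ Zara ∩ Yolanda: 11:00–12:45, 13:15–13:45.
Aarav ∩ Zara ∩ Yolanda ∩ Keiko: 11:15–12:45.
Windows ≥ 45 min: 11:15–12:45.
That's 1 window.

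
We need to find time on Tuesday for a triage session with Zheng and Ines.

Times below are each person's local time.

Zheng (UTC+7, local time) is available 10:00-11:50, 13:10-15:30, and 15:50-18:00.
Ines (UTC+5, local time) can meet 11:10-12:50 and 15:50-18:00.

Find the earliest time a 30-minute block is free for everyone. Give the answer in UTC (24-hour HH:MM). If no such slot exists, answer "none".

06:10

Zheng → UTC: 03:00–04:50, 06:10–08:30, 08:50–11:00.
Ines → UTC: 06:10–07:50, 10:50–13:00.
Zheng ∩ Ines: 06:10–07:50, 10:50–11:00.
Windows ≥ 30 min: 06:10–07:50.
Earliest such window starts at 06:10.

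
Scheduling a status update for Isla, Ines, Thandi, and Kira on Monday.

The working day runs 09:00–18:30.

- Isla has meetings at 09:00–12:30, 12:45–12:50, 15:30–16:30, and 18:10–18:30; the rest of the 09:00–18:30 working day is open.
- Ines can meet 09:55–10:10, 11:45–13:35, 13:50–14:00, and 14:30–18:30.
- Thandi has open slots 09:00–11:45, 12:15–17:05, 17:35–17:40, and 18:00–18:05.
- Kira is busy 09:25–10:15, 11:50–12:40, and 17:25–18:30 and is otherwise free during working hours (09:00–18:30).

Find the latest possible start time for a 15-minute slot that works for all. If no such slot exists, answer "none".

Isla free within 09:00–18:30: 12:30–12:45, 12:50–15:30, 16:30–18:10.
Kira free within 09:00–18:30: 09:00–09:25, 10:15–11:50, 12:40–17:25.
Isla ∩ Ines: 12:30–12:45, 12:50–13:35, 13:50–14:00, 14:30–15:30, 16:30–18:10.
Isla ∩ Ines ∩ Thandi: 12:30–12:45, 12:50–13:35, 13:50–14:00, 14:30–15:30, 16:30–17:05, 17:35–17:40, 18:00–18:05.
Isla ∩ Ines ∩ Thandi ∩ Kira: 12:40–12:45, 12:50–13:35, 13:50–14:00, 14:30–15:30, 16:30–17:05.
Windows ≥ 15 min: 12:50–13:35, 14:30–15:30, 16:30–17:05.
Latest start in the last window 16:30–17:05 is 17:05 − 15 min = 16:50.

16:50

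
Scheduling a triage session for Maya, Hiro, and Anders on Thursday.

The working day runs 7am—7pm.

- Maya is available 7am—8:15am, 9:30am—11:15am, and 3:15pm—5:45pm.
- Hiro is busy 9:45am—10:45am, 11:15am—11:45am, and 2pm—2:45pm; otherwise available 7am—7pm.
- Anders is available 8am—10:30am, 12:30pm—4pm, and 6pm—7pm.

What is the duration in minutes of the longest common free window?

45 minutes

Hiro free within 07:00–19:00: 07:00–09:45, 10:45–11:15, 11:45–14:00, 14:45–19:00.
Maya ∩ Hiro: 07:00–08:15, 09:30–09:45, 10:45–11:15, 15:15–17:45.
Maya ∩ Hiro ∩ Anders: 08:00–08:15, 09:30–09:45, 15:15–16:00.
Common window lengths: 15, 15, 45 min; longest is 45.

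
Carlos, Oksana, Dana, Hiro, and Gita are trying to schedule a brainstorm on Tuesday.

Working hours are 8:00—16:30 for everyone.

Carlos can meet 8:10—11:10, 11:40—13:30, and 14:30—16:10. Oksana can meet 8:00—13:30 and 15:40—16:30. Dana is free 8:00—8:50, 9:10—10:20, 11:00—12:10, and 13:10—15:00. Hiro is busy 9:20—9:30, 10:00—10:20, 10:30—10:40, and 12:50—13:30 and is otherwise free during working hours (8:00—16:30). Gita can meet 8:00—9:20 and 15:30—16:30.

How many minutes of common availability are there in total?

50 minutes

Hiro free within 08:00–16:30: 08:00–09:20, 09:30–10:00, 10:20–10:30, 10:40–12:50, 13:30–16:30.
Carlos ∩ Oksana: 08:10–11:10, 11:40–13:30, 15:40–16:10.
Carlos ∩ Oksana ∩ Dana: 08:10–08:50, 09:10–10:20, 11:00–11:10, 11:40–12:10, 13:10–13:30.
Carlos ∩ Oksana ∩ Dana ∩ Hiro: 08:10–08:50, 09:10–09:20, 09:30–10:00, 11:00–11:10, 11:40–12:10.
Carlos ∩ Oksana ∩ Dana ∩ Hiro ∩ Gita: 08:10–08:50, 09:10–09:20.
Total common minutes: 40 + 10 = 50.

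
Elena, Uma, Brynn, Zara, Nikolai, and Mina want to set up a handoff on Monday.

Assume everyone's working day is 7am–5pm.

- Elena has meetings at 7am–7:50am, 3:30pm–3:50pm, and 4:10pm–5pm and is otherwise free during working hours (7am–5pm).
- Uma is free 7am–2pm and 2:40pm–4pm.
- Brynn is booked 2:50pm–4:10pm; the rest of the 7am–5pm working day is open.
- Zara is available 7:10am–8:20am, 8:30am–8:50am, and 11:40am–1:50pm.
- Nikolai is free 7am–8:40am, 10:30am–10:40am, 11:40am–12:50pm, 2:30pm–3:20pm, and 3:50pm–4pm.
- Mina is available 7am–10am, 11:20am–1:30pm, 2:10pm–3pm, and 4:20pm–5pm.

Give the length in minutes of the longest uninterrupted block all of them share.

Elena free within 07:00–17:00: 07:50–15:30, 15:50–16:10.
Brynn free within 07:00–17:00: 07:00–14:50, 16:10–17:00.
Elena ∩ Uma: 07:50–14:00, 14:40–15:30, 15:50–16:00.
Elena ∩ Uma ∩ Brynn: 07:50–14:00, 14:40–14:50.
Elena ∩ Uma ∩ Brynn ∩ Zara: 07:50–08:20, 08:30–08:50, 11:40–13:50.
Elena ∩ Uma ∩ Brynn ∩ Zara ∩ Nikolai: 07:50–08:20, 08:30–08:40, 11:40–12:50.
Elena ∩ Uma ∩ Brynn ∩ Zara ∩ Nikolai ∩ Mina: 07:50–08:20, 08:30–08:40, 11:40–12:50.
Common window lengths: 30, 10, 70 min; longest is 70.

70 minutes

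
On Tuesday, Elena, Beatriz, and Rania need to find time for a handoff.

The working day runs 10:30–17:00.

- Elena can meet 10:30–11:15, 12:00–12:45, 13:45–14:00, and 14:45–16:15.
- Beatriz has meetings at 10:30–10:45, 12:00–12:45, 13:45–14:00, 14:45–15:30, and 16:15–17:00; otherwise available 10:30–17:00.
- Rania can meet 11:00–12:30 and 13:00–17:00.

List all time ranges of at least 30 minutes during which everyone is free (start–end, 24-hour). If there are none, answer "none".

Beatriz free within 10:30–17:00: 10:45–12:00, 12:45–13:45, 14:00–14:45, 15:30–16:15.
Elena ∩ Beatriz: 10:45–11:15, 15:30–16:15.
Elena ∩ Beatriz ∩ Rania: 11:00–11:15, 15:30–16:15.
Windows ≥ 30 min: 15:30–16:15.

15:30–16:15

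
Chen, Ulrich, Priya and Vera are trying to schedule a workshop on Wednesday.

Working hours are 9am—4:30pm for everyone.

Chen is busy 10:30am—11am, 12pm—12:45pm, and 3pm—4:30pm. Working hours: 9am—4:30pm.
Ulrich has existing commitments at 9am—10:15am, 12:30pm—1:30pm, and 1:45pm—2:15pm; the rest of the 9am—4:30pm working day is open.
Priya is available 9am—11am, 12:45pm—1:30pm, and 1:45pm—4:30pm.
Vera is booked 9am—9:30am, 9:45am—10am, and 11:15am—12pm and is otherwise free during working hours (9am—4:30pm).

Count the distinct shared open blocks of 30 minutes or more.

Chen free within 09:00–16:30: 09:00–10:30, 11:00–12:00, 12:45–15:00.
Ulrich free within 09:00–16:30: 10:15–12:30, 13:30–13:45, 14:15–16:30.
Vera free within 09:00–16:30: 09:30–09:45, 10:00–11:15, 12:00–16:30.
Chen ∩ Ulrich: 10:15–10:30, 11:00–12:00, 13:30–13:45, 14:15–15:00.
Chen ∩ Ulrich ∩ Priya: 10:15–10:30, 14:15–15:00.
Chen ∩ Ulrich ∩ Priya ∩ Vera: 10:15–10:30, 14:15–15:00.
Windows ≥ 30 min: 14:15–15:00.
That's 1 window.

1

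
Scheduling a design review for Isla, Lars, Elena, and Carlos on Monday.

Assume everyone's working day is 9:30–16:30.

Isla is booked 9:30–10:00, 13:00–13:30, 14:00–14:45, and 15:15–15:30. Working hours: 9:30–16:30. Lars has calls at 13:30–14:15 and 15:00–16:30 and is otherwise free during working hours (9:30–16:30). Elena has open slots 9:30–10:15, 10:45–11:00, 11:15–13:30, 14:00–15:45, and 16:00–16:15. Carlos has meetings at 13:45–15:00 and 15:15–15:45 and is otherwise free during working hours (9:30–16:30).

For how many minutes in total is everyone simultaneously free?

135 minutes

Isla free within 09:30–16:30: 10:00–13:00, 13:30–14:00, 14:45–15:15, 15:30–16:30.
Lars free within 09:30–16:30: 09:30–13:30, 14:15–15:00.
Carlos free within 09:30–16:30: 09:30–13:45, 15:00–15:15, 15:45–16:30.
Isla ∩ Lars: 10:00–13:00, 14:45–15:00.
Isla ∩ Lars ∩ Elena: 10:00–10:15, 10:45–11:00, 11:15–13:00, 14:45–15:00.
Isla ∩ Lars ∩ Elena ∩ Carlos: 10:00–10:15, 10:45–11:00, 11:15–13:00.
Total common minutes: 15 + 15 + 105 = 135.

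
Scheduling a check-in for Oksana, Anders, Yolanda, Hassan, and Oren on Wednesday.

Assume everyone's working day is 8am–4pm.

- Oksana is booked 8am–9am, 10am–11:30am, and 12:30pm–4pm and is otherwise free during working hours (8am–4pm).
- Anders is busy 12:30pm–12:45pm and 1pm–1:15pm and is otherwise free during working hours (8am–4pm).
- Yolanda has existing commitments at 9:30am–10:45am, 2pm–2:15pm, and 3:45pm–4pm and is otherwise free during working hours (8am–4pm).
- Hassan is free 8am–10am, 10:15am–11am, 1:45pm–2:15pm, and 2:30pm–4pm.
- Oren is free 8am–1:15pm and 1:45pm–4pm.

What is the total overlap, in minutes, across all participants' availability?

Oksana free within 08:00–16:00: 09:00–10:00, 11:30–12:30.
Anders free within 08:00–16:00: 08:00–12:30, 12:45–13:00, 13:15–16:00.
Yolanda free within 08:00–16:00: 08:00–09:30, 10:45–14:00, 14:15–15:45.
Oksana ∩ Anders: 09:00–10:00, 11:30–12:30.
Oksana ∩ Anders ∩ Yolanda: 09:00–09:30, 11:30–12:30.
Oksana ∩ Anders ∩ Yolanda ∩ Hassan: 09:00–09:30.
Oksana ∩ Anders ∩ Yolanda ∩ Hassan ∩ Oren: 09:00–09:30.
Total common minutes: 30.

30 minutes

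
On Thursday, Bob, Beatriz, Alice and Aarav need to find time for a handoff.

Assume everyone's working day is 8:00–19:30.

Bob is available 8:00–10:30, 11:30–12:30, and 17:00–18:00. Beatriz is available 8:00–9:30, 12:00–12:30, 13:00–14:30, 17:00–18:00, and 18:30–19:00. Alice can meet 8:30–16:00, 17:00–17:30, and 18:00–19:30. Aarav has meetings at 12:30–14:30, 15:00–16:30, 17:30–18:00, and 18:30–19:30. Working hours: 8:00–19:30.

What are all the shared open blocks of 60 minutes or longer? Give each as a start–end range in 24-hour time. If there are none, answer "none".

Aarav free within 08:00–19:30: 08:00–12:30, 14:30–15:00, 16:30–17:30, 18:00–18:30.
Bob ∩ Beatriz: 08:00–09:30, 12:00–12:30, 17:00–18:00.
Bob ∩ Beatriz ∩ Alice: 08:30–09:30, 12:00–12:30, 17:00–17:30.
Bob ∩ Beatriz ∩ Alice ∩ Aarav: 08:30–09:30, 12:00–12:30, 17:00–17:30.
Windows ≥ 60 min: 08:30–09:30.

08:30–09:30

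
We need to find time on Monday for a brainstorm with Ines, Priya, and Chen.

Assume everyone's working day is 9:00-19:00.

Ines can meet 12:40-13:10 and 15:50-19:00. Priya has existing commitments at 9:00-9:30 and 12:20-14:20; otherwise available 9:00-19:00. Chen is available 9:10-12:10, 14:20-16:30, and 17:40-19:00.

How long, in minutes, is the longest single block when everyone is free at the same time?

80 minutes

Priya free within 09:00–19:00: 09:30–12:20, 14:20–19:00.
Ines ∩ Priya: 15:50–19:00.
Ines ∩ Priya ∩ Chen: 15:50–16:30, 17:40–19:00.
Common window lengths: 40, 80 min; longest is 80.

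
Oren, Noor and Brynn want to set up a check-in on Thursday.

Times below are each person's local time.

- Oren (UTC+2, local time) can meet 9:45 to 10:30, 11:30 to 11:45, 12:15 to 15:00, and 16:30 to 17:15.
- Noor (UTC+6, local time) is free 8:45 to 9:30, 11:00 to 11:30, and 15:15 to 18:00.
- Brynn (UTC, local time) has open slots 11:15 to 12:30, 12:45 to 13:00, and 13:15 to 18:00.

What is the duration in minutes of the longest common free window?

Oren → UTC: 07:45–08:30, 09:30–09:45, 10:15–13:00, 14:30–15:15.
Noor → UTC: 02:45–03:30, 05:00–05:30, 09:15–12:00.
Brynn → UTC: 11:15–12:30, 12:45–13:00, 13:15–18:00.
Oren ∩ Noor: 09:30–09:45, 10:15–12:00.
Oren ∩ Noor ∩ Brynn: 11:15–12:00.
Single common window of 45 minutes.

45 minutes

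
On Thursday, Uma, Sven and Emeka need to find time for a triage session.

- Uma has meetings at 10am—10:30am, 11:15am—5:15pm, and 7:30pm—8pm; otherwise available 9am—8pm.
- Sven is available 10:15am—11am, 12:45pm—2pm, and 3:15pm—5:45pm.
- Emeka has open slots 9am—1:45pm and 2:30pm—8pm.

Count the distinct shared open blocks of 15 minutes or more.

Uma free within 09:00–20:00: 09:00–10:00, 10:30–11:15, 17:15–19:30.
Uma ∩ Sven: 10:30–11:00, 17:15–17:45.
Uma ∩ Sven ∩ Emeka: 10:30–11:00, 17:15–17:45.
Windows ≥ 15 min: 10:30–11:00, 17:15–17:45.
That's 2 windows.

2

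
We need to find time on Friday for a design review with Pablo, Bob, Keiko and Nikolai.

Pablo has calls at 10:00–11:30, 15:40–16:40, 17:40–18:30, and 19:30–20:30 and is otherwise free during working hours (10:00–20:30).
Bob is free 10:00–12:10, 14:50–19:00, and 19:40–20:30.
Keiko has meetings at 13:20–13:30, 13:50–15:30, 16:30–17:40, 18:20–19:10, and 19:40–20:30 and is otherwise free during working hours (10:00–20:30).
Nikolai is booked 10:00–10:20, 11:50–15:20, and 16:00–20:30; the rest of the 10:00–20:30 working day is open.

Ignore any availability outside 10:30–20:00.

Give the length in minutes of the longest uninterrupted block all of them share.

20 minutes

Pablo free within 10:00–20:30: 11:30–15:40, 16:40–17:40, 18:30–19:30.
Keiko free within 10:00–20:30: 10:00–13:20, 13:30–13:50, 15:30–16:30, 17:40–18:20, 19:10–19:40.
Nikolai free within 10:00–20:30: 10:20–11:50, 15:20–16:00.
Pablo ∩ Bob: 11:30–12:10, 14:50–15:40, 16:40–17:40, 18:30–19:00.
Pablo ∩ Bob ∩ Keiko: 11:30–12:10, 15:30–15:40.
Pablo ∩ Bob ∩ Keiko ∩ Nikolai: 11:30–11:50, 15:30–15:40.
Restricted to 10:30–20:00: 11:30–11:50, 15:30–15:40.
Common window lengths: 20, 10 min; longest is 20.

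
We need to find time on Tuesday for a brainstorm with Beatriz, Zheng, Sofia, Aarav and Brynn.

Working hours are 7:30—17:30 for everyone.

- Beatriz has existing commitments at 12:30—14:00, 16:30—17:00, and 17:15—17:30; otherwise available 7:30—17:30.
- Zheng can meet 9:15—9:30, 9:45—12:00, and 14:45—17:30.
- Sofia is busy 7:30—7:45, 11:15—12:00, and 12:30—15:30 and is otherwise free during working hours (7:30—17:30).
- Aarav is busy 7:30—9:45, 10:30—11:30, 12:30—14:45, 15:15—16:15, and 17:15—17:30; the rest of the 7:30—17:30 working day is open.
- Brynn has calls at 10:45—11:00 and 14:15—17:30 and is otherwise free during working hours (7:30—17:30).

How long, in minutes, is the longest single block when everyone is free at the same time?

45 minutes

Beatriz free within 07:30–17:30: 07:30–12:30, 14:00–16:30, 17:00–17:15.
Sofia free within 07:30–17:30: 07:45–11:15, 12:00–12:30, 15:30–17:30.
Aarav free within 07:30–17:30: 09:45–10:30, 11:30–12:30, 14:45–15:15, 16:15–17:15.
Brynn free within 07:30–17:30: 07:30–10:45, 11:00–14:15.
Beatriz ∩ Zheng: 09:15–09:30, 09:45–12:00, 14:45–16:30, 17:00–17:15.
Beatriz ∩ Zheng ∩ Sofia: 09:15–09:30, 09:45–11:15, 15:30–16:30, 17:00–17:15.
Beatriz ∩ Zheng ∩ Sofia ∩ Aarav: 09:45–10:30, 16:15–16:30, 17:00–17:15.
Beatriz ∩ Zheng ∩ Sofia ∩ Aarav ∩ Brynn: 09:45–10:30.
Single common window of 45 minutes.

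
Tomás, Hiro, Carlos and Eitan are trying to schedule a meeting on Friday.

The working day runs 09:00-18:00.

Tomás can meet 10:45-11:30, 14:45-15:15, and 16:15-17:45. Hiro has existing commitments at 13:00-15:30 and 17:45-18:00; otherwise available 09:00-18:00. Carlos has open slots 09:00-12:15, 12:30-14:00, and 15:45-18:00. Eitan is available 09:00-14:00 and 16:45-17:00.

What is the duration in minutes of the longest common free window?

Hiro free within 09:00–18:00: 09:00–13:00, 15:30–17:45.
Tomás ∩ Hiro: 10:45–11:30, 16:15–17:45.
Tomás ∩ Hiro ∩ Carlos: 10:45–11:30, 16:15–17:45.
Tomás ∩ Hiro ∩ Carlos ∩ Eitan: 10:45–11:30, 16:45–17:00.
Common window lengths: 45, 15 min; longest is 45.

45 minutes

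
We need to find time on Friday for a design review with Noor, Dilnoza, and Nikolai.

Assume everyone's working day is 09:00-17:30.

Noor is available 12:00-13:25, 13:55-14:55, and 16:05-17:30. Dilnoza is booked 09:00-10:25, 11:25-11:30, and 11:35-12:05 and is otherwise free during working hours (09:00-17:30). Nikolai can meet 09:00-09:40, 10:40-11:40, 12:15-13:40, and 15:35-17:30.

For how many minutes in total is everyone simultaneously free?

Dilnoza free within 09:00–17:30: 10:25–11:25, 11:30–11:35, 12:05–17:30.
Noor ∩ Dilnoza: 12:05–13:25, 13:55–14:55, 16:05–17:30.
Noor ∩ Dilnoza ∩ Nikolai: 12:15–13:25, 16:05–17:30.
Total common minutes: 70 + 85 = 155.

155 minutes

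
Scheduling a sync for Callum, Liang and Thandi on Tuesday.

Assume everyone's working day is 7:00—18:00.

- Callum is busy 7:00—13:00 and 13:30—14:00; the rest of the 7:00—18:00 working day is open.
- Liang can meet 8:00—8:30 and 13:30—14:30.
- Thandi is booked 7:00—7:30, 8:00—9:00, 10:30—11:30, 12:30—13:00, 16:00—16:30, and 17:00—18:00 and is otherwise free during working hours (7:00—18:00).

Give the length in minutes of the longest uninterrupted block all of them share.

Callum free within 07:00–18:00: 13:00–13:30, 14:00–18:00.
Thandi free within 07:00–18:00: 07:30–08:00, 09:00–10:30, 11:30–12:30, 13:00–16:00, 16:30–17:00.
Callum ∩ Liang: 14:00–14:30.
Callum ∩ Liang ∩ Thandi: 14:00–14:30.
Single common window of 30 minutes.

30 minutes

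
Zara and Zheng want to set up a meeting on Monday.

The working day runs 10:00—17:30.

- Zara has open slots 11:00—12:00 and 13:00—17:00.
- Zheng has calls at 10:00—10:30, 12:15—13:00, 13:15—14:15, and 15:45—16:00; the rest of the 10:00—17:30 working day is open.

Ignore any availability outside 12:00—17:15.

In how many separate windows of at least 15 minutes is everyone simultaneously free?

3

Zheng free within 10:00–17:30: 10:30–12:15, 13:00–13:15, 14:15–15:45, 16:00–17:30.
Zara ∩ Zheng: 11:00–12:00, 13:00–13:15, 14:15–15:45, 16:00–17:00.
Restricted to 12:00–17:15: 13:00–13:15, 14:15–15:45, 16:00–17:00.
Windows ≥ 15 min: 13:00–13:15, 14:15–15:45, 16:00–17:00.
That's 3 windows.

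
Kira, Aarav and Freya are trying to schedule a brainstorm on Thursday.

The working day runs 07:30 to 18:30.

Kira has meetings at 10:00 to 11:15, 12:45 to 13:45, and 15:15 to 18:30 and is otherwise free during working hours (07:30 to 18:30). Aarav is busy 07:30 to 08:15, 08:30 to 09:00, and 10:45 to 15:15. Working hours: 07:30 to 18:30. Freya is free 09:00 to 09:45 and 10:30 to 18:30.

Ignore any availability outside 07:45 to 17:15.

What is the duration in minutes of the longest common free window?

Kira free within 07:30–18:30: 07:30–10:00, 11:15–12:45, 13:45–15:15.
Aarav free within 07:30–18:30: 08:15–08:30, 09:00–10:45, 15:15–18:30.
Kira ∩ Aarav: 08:15–08:30, 09:00–10:00.
Kira ∩ Aarav ∩ Freya: 09:00–09:45.
Restricted to 07:45–17:15: 09:00–09:45.
Single common window of 45 minutes.

45 minutes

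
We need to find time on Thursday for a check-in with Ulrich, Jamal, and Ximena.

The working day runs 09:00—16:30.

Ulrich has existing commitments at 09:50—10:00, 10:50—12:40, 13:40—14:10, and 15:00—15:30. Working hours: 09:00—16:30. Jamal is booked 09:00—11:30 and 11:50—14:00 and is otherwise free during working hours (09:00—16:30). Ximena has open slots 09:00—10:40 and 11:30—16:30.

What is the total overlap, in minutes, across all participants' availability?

110 minutes

Ulrich free within 09:00–16:30: 09:00–09:50, 10:00–10:50, 12:40–13:40, 14:10–15:00, 15:30–16:30.
Jamal free within 09:00–16:30: 11:30–11:50, 14:00–16:30.
Ulrich ∩ Jamal: 14:10–15:00, 15:30–16:30.
Ulrich ∩ Jamal ∩ Ximena: 14:10–15:00, 15:30–16:30.
Total common minutes: 50 + 60 = 110.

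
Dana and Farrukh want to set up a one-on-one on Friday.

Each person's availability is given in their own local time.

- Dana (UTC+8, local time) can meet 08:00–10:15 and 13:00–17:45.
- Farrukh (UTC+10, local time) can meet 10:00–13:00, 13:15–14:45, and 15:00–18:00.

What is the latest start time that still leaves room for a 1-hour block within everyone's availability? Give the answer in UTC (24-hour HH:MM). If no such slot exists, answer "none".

07:00

Dana → UTC: 00:00–02:15, 05:00–09:45.
Farrukh → UTC: 00:00–03:00, 03:15–04:45, 05:00–08:00.
Dana ∩ Farrukh: 00:00–02:15, 05:00–08:00.
Windows ≥ 60 min: 00:00–02:15, 05:00–08:00.
Latest start in the last window 05:00–08:00 is 08:00 − 60 min = 07:00.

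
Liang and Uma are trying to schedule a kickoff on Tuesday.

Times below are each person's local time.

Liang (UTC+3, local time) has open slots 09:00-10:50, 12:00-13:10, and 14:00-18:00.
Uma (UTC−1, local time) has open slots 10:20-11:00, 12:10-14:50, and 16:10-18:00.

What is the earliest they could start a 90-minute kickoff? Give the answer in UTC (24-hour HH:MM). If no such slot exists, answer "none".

13:10

Liang → UTC: 06:00–07:50, 09:00–10:10, 11:00–15:00.
Uma → UTC: 11:20–12:00, 13:10–15:50, 17:10–19:00.
Liang ∩ Uma: 11:20–12:00, 13:10–15:00.
Windows ≥ 90 min: 13:10–15:00.
Earliest such window starts at 13:10.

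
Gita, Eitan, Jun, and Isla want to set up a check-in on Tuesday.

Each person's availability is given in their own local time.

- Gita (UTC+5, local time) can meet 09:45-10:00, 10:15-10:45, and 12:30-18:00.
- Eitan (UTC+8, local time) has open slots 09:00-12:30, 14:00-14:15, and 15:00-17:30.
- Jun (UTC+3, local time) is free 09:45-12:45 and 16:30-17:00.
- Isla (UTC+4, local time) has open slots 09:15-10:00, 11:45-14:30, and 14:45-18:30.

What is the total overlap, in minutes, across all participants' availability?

105 minutes

Gita → UTC: 04:45–05:00, 05:15–05:45, 07:30–13:00.
Eitan → UTC: 01:00–04:30, 06:00–06:15, 07:00–09:30.
Jun → UTC: 06:45–09:45, 13:30–14:00.
Isla → UTC: 05:15–06:00, 07:45–10:30, 10:45–14:30.
Gita ∩ Eitan: 07:30–09:30.
Gita ∩ Eitan ∩ Jun: 07:30–09:30.
Gita ∩ Eitan ∩ Jun ∩ Isla: 07:45–09:30.
Total common minutes: 105.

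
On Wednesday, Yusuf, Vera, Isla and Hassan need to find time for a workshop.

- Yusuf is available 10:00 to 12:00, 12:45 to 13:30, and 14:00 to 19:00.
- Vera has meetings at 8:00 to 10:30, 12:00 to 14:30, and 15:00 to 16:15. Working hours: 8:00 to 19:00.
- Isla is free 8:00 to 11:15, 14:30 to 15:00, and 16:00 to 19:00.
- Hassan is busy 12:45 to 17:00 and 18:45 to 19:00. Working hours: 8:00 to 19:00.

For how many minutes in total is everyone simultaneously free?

Vera free within 08:00–19:00: 10:30–12:00, 14:30–15:00, 16:15–19:00.
Hassan free within 08:00–19:00: 08:00–12:45, 17:00–18:45.
Yusuf ∩ Vera: 10:30–12:00, 14:30–15:00, 16:15–19:00.
Yusuf ∩ Vera ∩ Isla: 10:30–11:15, 14:30–15:00, 16:15–19:00.
Yusuf ∩ Vera ∩ Isla ∩ Hassan: 10:30–11:15, 17:00–18:45.
Total common minutes: 45 + 105 = 150.

150 minutes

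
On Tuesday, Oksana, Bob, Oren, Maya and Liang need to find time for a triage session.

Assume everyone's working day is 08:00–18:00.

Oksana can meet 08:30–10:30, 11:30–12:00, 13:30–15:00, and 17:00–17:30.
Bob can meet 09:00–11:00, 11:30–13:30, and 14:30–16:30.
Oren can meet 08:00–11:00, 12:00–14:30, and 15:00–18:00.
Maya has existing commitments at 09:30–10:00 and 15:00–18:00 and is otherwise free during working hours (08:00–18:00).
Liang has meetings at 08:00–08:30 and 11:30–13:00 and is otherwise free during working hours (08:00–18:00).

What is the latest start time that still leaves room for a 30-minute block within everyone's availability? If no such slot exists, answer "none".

Maya free within 08:00–18:00: 08:00–09:30, 10:00–15:00.
Liang free within 08:00–18:00: 08:30–11:30, 13:00–18:00.
Oksana ∩ Bob: 09:00–10:30, 11:30–12:00, 14:30–15:00.
Oksana ∩ Bob ∩ Oren: 09:00–10:30.
Oksana ∩ Bob ∩ Oren ∩ Maya: 09:00–09:30, 10:00–10:30.
Oksana ∩ Bob ∩ Oren ∩ Maya ∩ Liang: 09:00–09:30, 10:00–10:30.
Windows ≥ 30 min: 09:00–09:30, 10:00–10:30.
Latest start in the last window 10:00–10:30 is 10:30 − 30 min = 10:00.

10:00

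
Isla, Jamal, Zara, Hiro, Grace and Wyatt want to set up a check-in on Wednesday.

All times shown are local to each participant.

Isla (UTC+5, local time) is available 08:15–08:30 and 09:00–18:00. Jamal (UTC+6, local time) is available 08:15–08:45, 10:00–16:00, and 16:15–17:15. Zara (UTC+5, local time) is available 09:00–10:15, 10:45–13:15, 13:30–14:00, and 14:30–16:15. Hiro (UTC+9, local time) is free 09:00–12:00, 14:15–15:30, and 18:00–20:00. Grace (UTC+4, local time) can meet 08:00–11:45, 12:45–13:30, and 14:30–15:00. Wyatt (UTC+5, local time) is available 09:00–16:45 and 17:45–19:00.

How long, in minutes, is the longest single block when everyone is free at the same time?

Isla → UTC: 03:15–03:30, 04:00–13:00.
Jamal → UTC: 02:15–02:45, 04:00–10:00, 10:15–11:15.
Zara → UTC: 04:00–05:15, 05:45–08:15, 08:30–09:00, 09:30–11:15.
Hiro → UTC: 00:00–03:00, 05:15–06:30, 09:00–11:00.
Grace → UTC: 04:00–07:45, 08:45–09:30, 10:30–11:00.
Wyatt → UTC: 04:00–11:45, 12:45–14:00.
Isla ∩ Jamal: 04:00–10:00, 10:15–11:15.
Isla ∩ Jamal ∩ Zara: 04:00–05:15, 05:45–08:15, 08:30–09:00, 09:30–10:00, 10:15–11:15.
Isla ∩ Jamal ∩ Zara ∩ Hiro: 05:45–06:30, 09:30–10:00, 10:15–11:00.
Isla ∩ Jamal ∩ Zara ∩ Hiro ∩ Grace: 05:45–06:30, 10:30–11:00.
Isla ∩ Jamal ∩ Zara ∩ Hiro ∩ Grace ∩ Wyatt: 05:45–06:30, 10:30–11:00.
Common window lengths: 45, 30 min; longest is 45.

45 minutes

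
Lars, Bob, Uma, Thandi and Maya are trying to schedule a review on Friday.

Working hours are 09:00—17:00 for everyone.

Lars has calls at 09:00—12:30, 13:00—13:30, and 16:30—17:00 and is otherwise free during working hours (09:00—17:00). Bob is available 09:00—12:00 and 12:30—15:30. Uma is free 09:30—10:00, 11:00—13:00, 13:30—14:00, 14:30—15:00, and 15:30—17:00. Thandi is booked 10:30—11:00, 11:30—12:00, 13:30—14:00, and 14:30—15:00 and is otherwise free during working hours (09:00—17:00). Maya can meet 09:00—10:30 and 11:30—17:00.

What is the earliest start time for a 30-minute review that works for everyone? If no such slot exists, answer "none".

Lars free within 09:00–17:00: 12:30–13:00, 13:30–16:30.
Thandi free within 09:00–17:00: 09:00–10:30, 11:00–11:30, 12:00–13:30, 14:00–14:30, 15:00–17:00.
Lars ∩ Bob: 12:30–13:00, 13:30–15:30.
Lars ∩ Bob ∩ Uma: 12:30–13:00, 13:30–14:00, 14:30–15:00.
Lars ∩ Bob ∩ Uma ∩ Thandi: 12:30–13:00.
Lars ∩ Bob ∩ Uma ∩ Thandi ∩ Maya: 12:30–13:00.
Windows ≥ 30 min: 12:30–13:00.
Earliest such window starts at 12:30.

12:30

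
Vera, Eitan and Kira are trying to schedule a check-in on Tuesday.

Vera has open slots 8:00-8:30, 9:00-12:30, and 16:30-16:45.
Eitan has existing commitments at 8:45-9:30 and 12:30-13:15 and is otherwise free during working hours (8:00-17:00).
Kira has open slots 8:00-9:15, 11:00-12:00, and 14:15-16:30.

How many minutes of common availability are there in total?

90 minutes

Eitan free within 08:00–17:00: 08:00–08:45, 09:30–12:30, 13:15–17:00.
Vera ∩ Eitan: 08:00–08:30, 09:30–12:30, 16:30–16:45.
Vera ∩ Eitan ∩ Kira: 08:00–08:30, 11:00–12:00.
Total common minutes: 30 + 60 = 90.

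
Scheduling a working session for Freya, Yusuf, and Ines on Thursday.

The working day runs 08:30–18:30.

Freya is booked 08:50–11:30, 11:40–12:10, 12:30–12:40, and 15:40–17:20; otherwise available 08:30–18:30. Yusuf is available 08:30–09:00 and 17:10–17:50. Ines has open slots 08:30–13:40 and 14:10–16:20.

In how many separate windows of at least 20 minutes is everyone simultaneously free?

1

Freya free within 08:30–18:30: 08:30–08:50, 11:30–11:40, 12:10–12:30, 12:40–15:40, 17:20–18:30.
Freya ∩ Yusuf: 08:30–08:50, 17:20–17:50.
Freya ∩ Yusuf ∩ Ines: 08:30–08:50.
Windows ≥ 20 min: 08:30–08:50.
That's 1 window.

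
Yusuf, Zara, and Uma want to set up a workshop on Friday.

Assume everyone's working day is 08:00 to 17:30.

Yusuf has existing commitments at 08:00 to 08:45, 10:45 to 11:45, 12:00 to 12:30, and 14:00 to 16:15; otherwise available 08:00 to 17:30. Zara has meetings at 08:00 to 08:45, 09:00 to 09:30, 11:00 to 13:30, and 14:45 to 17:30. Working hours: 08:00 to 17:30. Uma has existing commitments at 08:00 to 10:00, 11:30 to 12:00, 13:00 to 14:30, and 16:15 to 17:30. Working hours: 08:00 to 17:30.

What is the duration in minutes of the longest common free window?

45 minutes

Yusuf free within 08:00–17:30: 08:45–10:45, 11:45–12:00, 12:30–14:00, 16:15–17:30.
Zara free within 08:00–17:30: 08:45–09:00, 09:30–11:00, 13:30–14:45.
Uma free within 08:00–17:30: 10:00–11:30, 12:00–13:00, 14:30–16:15.
Yusuf ∩ Zara: 08:45–09:00, 09:30–10:45, 13:30–14:00.
Yusuf ∩ Zara ∩ Uma: 10:00–10:45.
Single common window of 45 minutes.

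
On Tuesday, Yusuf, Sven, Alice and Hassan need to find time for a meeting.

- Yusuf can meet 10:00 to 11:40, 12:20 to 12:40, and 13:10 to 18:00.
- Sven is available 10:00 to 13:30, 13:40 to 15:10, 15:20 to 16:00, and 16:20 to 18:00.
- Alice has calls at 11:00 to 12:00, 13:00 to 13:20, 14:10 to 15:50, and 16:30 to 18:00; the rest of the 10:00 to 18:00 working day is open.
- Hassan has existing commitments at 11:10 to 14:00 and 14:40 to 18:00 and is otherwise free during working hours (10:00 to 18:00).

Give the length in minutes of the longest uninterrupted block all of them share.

60 minutes

Alice free within 10:00–18:00: 10:00–11:00, 12:00–13:00, 13:20–14:10, 15:50–16:30.
Hassan free within 10:00–18:00: 10:00–11:10, 14:00–14:40.
Yusuf ∩ Sven: 10:00–11:40, 12:20–12:40, 13:10–13:30, 13:40–15:10, 15:20–16:00, 16:20–18:00.
Yusuf ∩ Sven ∩ Alice: 10:00–11:00, 12:20–12:40, 13:20–13:30, 13:40–14:10, 15:50–16:00, 16:20–16:30.
Yusuf ∩ Sven ∩ Alice ∩ Hassan: 10:00–11:00, 14:00–14:10.
Common window lengths: 60, 10 min; longest is 60.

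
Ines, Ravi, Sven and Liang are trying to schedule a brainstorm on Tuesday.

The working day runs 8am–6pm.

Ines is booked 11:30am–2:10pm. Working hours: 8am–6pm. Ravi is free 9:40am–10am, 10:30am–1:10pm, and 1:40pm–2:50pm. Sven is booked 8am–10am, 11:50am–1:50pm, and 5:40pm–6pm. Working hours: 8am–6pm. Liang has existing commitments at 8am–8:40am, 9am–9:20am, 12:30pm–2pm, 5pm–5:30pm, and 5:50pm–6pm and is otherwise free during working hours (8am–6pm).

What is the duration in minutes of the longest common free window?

Ines free within 08:00–18:00: 08:00–11:30, 14:10–18:00.
Sven free within 08:00–18:00: 10:00–11:50, 13:50–17:40.
Liang free within 08:00–18:00: 08:40–09:00, 09:20–12:30, 14:00–17:00, 17:30–17:50.
Ines ∩ Ravi: 09:40–10:00, 10:30–11:30, 14:10–14:50.
Ines ∩ Ravi ∩ Sven: 10:30–11:30, 14:10–14:50.
Ines ∩ Ravi ∩ Sven ∩ Liang: 10:30–11:30, 14:10–14:50.
Common window lengths: 60, 40 min; longest is 60.

60 minutes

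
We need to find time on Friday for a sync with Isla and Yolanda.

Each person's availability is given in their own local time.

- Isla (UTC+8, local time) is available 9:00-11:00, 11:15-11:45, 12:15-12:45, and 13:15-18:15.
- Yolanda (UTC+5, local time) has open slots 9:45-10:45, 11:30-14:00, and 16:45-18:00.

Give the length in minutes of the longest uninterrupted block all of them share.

150 minutes

Isla → UTC: 01:00–03:00, 03:15–03:45, 04:15–04:45, 05:15–10:15.
Yolanda → UTC: 04:45–05:45, 06:30–09:00, 11:45–13:00.
Isla ∩ Yolanda: 05:15–05:45, 06:30–09:00.
Common window lengths: 30, 150 min; longest is 150.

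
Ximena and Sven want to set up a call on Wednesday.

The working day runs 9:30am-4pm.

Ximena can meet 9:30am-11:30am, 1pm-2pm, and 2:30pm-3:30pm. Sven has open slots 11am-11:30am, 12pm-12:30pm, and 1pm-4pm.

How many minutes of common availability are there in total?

150 minutes

Ximena ∩ Sven: 11:00–11:30, 13:00–14:00, 14:30–15:30.
Total common minutes: 30 + 60 + 60 = 150.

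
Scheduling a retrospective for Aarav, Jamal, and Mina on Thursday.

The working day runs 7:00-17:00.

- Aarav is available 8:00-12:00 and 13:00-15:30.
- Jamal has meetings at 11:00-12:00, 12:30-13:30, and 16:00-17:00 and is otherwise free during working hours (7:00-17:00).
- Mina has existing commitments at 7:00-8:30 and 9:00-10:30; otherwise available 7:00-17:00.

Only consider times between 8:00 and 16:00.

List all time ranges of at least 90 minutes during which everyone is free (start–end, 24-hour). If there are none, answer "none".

Jamal free within 07:00–17:00: 07:00–11:00, 12:00–12:30, 13:30–16:00.
Mina free within 07:00–17:00: 08:30–09:00, 10:30–17:00.
Aarav ∩ Jamal: 08:00–11:00, 13:30–15:30.
Aarav ∩ Jamal ∩ Mina: 08:30–09:00, 10:30–11:00, 13:30–15:30.
Restricted to 08:00–16:00: 08:30–09:00, 10:30–11:00, 13:30–15:30.
Windows ≥ 90 min: 13:30–15:30.

13:30–15:30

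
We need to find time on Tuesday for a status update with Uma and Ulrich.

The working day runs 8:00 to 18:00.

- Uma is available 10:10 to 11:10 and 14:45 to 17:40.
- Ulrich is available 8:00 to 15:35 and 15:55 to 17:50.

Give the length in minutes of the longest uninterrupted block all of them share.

Uma ∩ Ulrich: 10:10–11:10, 14:45–15:35, 15:55–17:40.
Common window lengths: 60, 50, 105 min; longest is 105.

105 minutes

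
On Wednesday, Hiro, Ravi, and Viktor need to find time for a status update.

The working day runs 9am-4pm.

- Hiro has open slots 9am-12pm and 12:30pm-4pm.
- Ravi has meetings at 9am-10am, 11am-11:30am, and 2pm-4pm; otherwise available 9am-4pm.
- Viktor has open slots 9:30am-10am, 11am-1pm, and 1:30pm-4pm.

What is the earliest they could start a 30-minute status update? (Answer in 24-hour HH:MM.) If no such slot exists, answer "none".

Ravi free within 09:00–16:00: 10:00–11:00, 11:30–14:00.
Hiro ∩ Ravi: 10:00–11:00, 11:30–12:00, 12:30–14:00.
Hiro ∩ Ravi ∩ Viktor: 11:30–12:00, 12:30–13:00, 13:30–14:00.
Windows ≥ 30 min: 11:30–12:00, 12:30–13:00, 13:30–14:00.
Earliest such window starts at 11:30.

11:30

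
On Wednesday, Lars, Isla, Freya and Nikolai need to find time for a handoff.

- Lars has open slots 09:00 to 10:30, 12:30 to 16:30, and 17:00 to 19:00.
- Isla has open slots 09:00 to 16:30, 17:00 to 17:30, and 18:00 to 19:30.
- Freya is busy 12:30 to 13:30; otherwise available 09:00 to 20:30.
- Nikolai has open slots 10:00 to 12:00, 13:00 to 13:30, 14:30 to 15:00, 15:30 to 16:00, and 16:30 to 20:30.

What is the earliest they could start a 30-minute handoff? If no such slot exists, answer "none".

Freya free within 09:00–20:30: 09:00–12:30, 13:30–20:30.
Lars ∩ Isla: 09:00–10:30, 12:30–16:30, 17:00–17:30, 18:00–19:00.
Lars ∩ Isla ∩ Freya: 09:00–10:30, 13:30–16:30, 17:00–17:30, 18:00–19:00.
Lars ∩ Isla ∩ Freya ∩ Nikolai: 10:00–10:30, 14:30–15:00, 15:30–16:00, 17:00–17:30, 18:00–19:00.
Windows ≥ 30 min: 10:00–10:30, 14:30–15:00, 15:30–16:00, 17:00–17:30, 18:00–19:00.
Earliest such window starts at 10:00.

10:00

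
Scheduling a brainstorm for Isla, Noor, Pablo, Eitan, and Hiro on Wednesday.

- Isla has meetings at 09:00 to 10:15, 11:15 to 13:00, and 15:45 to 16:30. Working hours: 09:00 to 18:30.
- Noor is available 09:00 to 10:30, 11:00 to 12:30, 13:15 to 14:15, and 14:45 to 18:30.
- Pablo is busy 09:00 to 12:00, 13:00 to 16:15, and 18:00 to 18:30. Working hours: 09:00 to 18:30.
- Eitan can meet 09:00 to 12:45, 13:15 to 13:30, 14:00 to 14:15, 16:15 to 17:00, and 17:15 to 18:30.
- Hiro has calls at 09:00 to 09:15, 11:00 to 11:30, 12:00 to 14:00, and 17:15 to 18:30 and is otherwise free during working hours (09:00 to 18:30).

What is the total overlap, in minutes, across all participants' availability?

30 minutes

Isla free within 09:00–18:30: 10:15–11:15, 13:00–15:45, 16:30–18:30.
Pablo free within 09:00–18:30: 12:00–13:00, 16:15–18:00.
Hiro free within 09:00–18:30: 09:15–11:00, 11:30–12:00, 14:00–17:15.
Isla ∩ Noor: 10:15–10:30, 11:00–11:15, 13:15–14:15, 14:45–15:45, 16:30–18:30.
Isla ∩ Noor ∩ Pablo: 16:30–18:00.
Isla ∩ Noor ∩ Pablo ∩ Eitan: 16:30–17:00, 17:15–18:00.
Isla ∩ Noor ∩ Pablo ∩ Eitan ∩ Hiro: 16:30–17:00.
Total common minutes: 30.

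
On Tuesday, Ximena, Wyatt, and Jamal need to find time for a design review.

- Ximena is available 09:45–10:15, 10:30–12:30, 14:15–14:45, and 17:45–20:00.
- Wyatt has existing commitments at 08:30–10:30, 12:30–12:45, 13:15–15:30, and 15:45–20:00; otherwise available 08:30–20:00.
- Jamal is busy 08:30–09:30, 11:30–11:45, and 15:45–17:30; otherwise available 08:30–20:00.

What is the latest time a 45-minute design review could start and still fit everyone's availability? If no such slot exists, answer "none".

11:45

Wyatt free within 08:30–20:00: 10:30–12:30, 12:45–13:15, 15:30–15:45.
Jamal free within 08:30–20:00: 09:30–11:30, 11:45–15:45, 17:30–20:00.
Ximena ∩ Wyatt: 10:30–12:30.
Ximena ∩ Wyatt ∩ Jamal: 10:30–11:30, 11:45–12:30.
Windows ≥ 45 min: 10:30–11:30, 11:45–12:30.
Latest start in the last window 11:45–12:30 is 12:30 − 45 min = 11:45.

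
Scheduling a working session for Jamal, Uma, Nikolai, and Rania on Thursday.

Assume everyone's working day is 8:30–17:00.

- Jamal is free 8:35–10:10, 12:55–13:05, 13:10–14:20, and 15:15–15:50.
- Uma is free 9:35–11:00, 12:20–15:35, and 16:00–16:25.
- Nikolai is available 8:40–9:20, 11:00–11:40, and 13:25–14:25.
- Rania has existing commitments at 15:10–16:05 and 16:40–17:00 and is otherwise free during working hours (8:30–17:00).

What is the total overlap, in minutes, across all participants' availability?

55 minutes

Rania free within 08:30–17:00: 08:30–15:10, 16:05–16:40.
Jamal ∩ Uma: 09:35–10:10, 12:55–13:05, 13:10–14:20, 15:15–15:35.
Jamal ∩ Uma ∩ Nikolai: 13:25–14:20.
Jamal ∩ Uma ∩ Nikolai ∩ Rania: 13:25–14:20.
Total common minutes: 55.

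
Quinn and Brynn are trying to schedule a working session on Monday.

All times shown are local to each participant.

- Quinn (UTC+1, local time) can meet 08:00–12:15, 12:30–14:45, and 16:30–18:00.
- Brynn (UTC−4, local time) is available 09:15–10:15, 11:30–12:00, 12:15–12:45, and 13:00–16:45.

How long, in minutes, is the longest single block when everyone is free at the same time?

Quinn → UTC: 07:00–11:15, 11:30–13:45, 15:30–17:00.
Brynn → UTC: 13:15–14:15, 15:30–16:00, 16:15–16:45, 17:00–20:45.
Quinn ∩ Brynn: 13:15–13:45, 15:30–16:00, 16:15–16:45.
Common window lengths: 30, 30, 30 min; longest is 30.

30 minutes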